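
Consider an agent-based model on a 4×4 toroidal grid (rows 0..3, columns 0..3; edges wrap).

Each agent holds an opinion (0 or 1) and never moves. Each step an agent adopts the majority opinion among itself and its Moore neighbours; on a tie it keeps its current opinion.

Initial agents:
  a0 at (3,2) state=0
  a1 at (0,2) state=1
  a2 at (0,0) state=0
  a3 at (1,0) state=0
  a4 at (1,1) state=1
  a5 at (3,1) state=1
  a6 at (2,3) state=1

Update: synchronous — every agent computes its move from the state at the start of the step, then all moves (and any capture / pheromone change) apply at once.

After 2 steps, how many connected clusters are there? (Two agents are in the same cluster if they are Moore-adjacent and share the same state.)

2

t=1: a0@(3,2):1 a1@(0,2):1 a2@(0,0):0 a3@(1,0):0 a4@(1,1):1 a5@(3,1):1 a6@(2,3):0
t=2: (unchanged — steady state)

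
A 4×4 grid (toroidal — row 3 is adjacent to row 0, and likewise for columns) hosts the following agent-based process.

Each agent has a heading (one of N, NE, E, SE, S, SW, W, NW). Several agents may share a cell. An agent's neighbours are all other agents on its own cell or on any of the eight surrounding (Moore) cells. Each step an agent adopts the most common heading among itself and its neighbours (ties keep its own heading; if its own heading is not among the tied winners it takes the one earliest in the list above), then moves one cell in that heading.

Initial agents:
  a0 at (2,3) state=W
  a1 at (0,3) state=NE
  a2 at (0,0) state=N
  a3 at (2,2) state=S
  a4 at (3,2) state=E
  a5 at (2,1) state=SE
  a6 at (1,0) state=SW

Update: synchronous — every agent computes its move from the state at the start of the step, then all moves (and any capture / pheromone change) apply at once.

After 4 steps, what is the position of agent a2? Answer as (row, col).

t=1: a0@(2,2):W a1@(3,0):NE a2@(3,0):N a3@(3,2):S a4@(3,3):E a5@(3,2):SE a6@(2,3):SW
t=2: a0@(2,1):W a1@(2,1):NE a2@(2,0):N a3@(0,2):S a4@(3,0):E a5@(0,3):SE a6@(3,2):SW
t=3: a0@(2,0):W a1@(1,2):NE a2@(1,0):N a3@(1,2):S a4@(3,1):E a5@(1,0):SE a6@(0,1):SW
t=4: a0@(2,3):W a1@(0,3):NE a2@(0,0):N a3@(2,2):S a4@(3,2):E a5@(2,1):SE a6@(1,0):SW

(0, 0)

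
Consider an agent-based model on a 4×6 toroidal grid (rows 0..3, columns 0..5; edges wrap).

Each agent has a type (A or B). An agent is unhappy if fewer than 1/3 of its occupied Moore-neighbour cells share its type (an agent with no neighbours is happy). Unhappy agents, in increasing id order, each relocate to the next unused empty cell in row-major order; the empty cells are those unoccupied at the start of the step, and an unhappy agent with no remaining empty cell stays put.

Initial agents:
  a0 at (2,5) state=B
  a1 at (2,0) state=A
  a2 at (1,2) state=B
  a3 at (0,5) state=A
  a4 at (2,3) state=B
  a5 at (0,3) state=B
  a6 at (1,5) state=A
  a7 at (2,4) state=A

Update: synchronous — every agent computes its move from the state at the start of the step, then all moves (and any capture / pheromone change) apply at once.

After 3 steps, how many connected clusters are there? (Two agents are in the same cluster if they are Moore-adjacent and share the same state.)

2

t=1: a0@(0,0):B a1@(2,0):A a2@(1,2):B a3@(0,5):A a4@(2,3):B a5@(0,3):B a6@(1,5):A a7@(2,4):A
t=2: a0@(0,1):B a1@(2,0):A a2@(1,2):B a3@(0,5):A a4@(2,3):B a5@(0,3):B a6@(1,5):A a7@(2,4):A
t=3: (unchanged — steady state)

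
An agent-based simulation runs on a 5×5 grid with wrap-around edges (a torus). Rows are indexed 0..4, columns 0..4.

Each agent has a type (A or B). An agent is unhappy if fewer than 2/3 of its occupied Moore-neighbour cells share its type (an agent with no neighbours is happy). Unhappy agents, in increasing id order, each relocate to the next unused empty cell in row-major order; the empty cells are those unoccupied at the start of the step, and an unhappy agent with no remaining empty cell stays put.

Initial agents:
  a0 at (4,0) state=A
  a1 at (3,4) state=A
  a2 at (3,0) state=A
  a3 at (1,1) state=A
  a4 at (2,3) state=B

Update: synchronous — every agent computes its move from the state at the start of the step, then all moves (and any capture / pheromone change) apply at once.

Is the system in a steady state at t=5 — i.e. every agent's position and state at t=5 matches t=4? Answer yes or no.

yes

t=1: a0@(4,0):A a1@(3,4):A a2@(3,0):A a3@(1,1):A a4@(0,0):B
t=2: a0@(4,0):A a1@(3,4):A a2@(3,0):A a3@(0,1):A a4@(0,2):B
t=3: a0@(4,0):A a1@(3,4):A a2@(3,0):A a3@(0,0):A a4@(0,3):B
t=4: (unchanged — steady state)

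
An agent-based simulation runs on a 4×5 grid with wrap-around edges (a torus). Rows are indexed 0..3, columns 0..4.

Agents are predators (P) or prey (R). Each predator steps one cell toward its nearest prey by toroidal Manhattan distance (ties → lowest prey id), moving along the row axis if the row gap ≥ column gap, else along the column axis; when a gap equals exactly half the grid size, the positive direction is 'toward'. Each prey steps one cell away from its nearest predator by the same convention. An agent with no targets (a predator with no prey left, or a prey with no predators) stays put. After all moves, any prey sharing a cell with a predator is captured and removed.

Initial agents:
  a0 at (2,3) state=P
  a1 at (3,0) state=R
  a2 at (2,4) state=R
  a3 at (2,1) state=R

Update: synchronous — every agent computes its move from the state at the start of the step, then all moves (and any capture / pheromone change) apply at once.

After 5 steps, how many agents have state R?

3

t=1: a0@(2,4):P a1@(3,1):R a2@(2,0):R a3@(2,0):R
t=2: a0@(2,0):P a1@(3,2):R a2@(2,1):R a3@(2,1):R
t=3: a0@(2,1):P a1@(3,3):R a2@(2,2):R a3@(2,2):R
t=4: a0@(2,2):P a1@(3,4):R a2@(2,3):R a3@(2,3):R
t=5: a0@(2,3):P a1@(3,0):R a2@(2,4):R a3@(2,4):R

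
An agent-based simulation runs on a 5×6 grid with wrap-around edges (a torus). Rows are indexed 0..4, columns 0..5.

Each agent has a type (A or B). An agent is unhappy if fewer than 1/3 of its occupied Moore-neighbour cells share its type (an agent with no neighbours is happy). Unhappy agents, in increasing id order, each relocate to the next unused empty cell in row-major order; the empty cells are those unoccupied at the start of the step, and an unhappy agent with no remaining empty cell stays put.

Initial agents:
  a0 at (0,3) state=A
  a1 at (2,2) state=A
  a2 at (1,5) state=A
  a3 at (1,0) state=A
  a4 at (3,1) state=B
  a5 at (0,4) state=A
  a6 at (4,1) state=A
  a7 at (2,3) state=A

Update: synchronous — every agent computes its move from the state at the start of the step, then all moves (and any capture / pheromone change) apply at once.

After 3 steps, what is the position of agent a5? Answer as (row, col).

t=1: a0@(0,3):A a1@(2,2):A a2@(1,5):A a3@(1,0):A a4@(0,0):B a5@(0,4):A a6@(0,1):A a7@(2,3):A
t=2: a0@(0,3):A a1@(2,2):A a2@(1,5):A a3@(1,0):A a4@(0,2):B a5@(0,4):A a6@(0,1):A a7@(2,3):A
t=3: a0@(0,3):A a1@(2,2):A a2@(1,5):A a3@(1,0):A a4@(0,0):B a5@(0,4):A a6@(0,1):A a7@(2,3):A

(0, 4)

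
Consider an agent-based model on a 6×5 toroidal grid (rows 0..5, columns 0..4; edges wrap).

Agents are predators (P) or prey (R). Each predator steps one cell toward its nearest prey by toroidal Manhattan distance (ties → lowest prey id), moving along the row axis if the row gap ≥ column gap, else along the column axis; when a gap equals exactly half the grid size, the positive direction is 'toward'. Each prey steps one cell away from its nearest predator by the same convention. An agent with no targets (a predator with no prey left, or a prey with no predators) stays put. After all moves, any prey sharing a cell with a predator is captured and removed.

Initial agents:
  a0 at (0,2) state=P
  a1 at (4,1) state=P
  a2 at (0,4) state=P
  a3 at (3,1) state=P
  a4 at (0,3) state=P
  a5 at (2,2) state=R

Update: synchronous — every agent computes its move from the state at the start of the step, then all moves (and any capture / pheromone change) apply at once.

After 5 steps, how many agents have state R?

0

t=1: a0@(1,2):P a1@(3,1):P a2@(1,4):P a3@(2,1):P a4@(1,3):P a5@(3,2):R
t=2: a0@(2,2):P a1@(3,2):P a2@(2,4):P a3@(3,1):P a4@(2,3):P a5@(3,3):R
t=3: a0@(3,2):P a1@(3,3):P a2@(3,4):P a3@(3,2):P a4@(3,3):P
t=4: (unchanged — steady state)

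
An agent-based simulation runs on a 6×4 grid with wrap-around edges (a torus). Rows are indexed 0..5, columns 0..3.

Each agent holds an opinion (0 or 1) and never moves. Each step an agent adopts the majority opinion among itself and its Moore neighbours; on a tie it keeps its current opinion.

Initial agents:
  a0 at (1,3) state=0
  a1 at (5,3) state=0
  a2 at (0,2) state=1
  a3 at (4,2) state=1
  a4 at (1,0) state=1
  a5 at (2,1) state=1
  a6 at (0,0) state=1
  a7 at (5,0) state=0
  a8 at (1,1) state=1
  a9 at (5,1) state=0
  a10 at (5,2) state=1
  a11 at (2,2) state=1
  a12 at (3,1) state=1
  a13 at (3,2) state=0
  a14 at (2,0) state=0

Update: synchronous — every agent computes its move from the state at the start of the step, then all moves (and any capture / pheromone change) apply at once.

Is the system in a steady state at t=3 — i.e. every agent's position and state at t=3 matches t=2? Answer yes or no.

no

t=1: a0@(1,3):1 a1@(5,3):1 a2@(0,2):1 a3@(4,2):1 a4@(1,0):1 a5@(2,1):1 a6@(0,0):0 a7@(5,0):0 a8@(1,1):1 a9@(5,1):1 a10@(5,2):1 a11@(2,2):1 a12@(3,1):1 a13@(3,2):1 a14@(2,0):1
t=2: a0@(1,3):1 a1@(5,3):1 a2@(0,2):1 a3@(4,2):1 a4@(1,0):1 a5@(2,1):1 a6@(0,0):1 a7@(5,0):0 a8@(1,1):1 a9@(5,1):1 a10@(5,2):1 a11@(2,2):1 a12@(3,1):1 a13@(3,2):1 a14@(2,0):1
t=3: a0@(1,3):1 a1@(5,3):1 a2@(0,2):1 a3@(4,2):1 a4@(1,0):1 a5@(2,1):1 a6@(0,0):1 a7@(5,0):1 a8@(1,1):1 a9@(5,1):1 a10@(5,2):1 a11@(2,2):1 a12@(3,1):1 a13@(3,2):1 a14@(2,0):1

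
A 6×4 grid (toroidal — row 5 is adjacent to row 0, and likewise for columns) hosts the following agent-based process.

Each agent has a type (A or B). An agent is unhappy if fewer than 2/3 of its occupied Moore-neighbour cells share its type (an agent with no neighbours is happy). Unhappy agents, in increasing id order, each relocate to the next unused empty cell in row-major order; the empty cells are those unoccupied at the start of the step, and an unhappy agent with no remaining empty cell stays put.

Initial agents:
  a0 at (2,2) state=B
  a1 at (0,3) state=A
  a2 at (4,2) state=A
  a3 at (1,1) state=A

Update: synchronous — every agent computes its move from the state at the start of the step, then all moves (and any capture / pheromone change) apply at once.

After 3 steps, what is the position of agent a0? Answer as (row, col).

t=1: a0@(0,0):B a1@(0,3):A a2@(4,2):A a3@(0,1):A
t=2: a0@(0,2):B a1@(1,0):A a2@(4,2):A a3@(1,1):A
t=3: a0@(0,0):B a1@(1,0):A a2@(4,2):A a3@(0,1):A

(0, 0)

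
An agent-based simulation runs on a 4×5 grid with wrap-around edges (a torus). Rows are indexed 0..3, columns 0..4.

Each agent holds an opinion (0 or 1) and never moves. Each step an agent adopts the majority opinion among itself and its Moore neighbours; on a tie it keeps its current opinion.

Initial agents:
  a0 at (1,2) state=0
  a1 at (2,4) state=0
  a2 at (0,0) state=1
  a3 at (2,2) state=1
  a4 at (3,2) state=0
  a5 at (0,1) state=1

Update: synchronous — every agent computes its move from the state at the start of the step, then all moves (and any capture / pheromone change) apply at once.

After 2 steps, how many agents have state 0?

1

t=1: a0@(1,2):1 a1@(2,4):0 a2@(0,0):1 a3@(2,2):0 a4@(3,2):1 a5@(0,1):1
t=2: a0@(1,2):1 a1@(2,4):0 a2@(0,0):1 a3@(2,2):1 a4@(3,2):1 a5@(0,1):1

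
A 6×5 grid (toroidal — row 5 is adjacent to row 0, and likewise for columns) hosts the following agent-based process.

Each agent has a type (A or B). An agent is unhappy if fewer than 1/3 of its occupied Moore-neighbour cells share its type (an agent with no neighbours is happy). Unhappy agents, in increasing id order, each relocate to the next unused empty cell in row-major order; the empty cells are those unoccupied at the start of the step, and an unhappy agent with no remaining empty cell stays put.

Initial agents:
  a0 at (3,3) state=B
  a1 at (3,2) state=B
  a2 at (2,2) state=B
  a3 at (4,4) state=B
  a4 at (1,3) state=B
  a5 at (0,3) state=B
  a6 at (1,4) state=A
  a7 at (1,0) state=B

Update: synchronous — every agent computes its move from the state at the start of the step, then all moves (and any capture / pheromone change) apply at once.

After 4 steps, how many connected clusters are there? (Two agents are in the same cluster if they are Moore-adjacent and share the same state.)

2

t=1: a0@(3,3):B a1@(3,2):B a2@(2,2):B a3@(4,4):B a4@(1,3):B a5@(0,3):B a6@(0,0):A a7@(0,1):B
t=2: a0@(3,3):B a1@(3,2):B a2@(2,2):B a3@(4,4):B a4@(1,3):B a5@(0,3):B a6@(0,2):A a7@(0,4):B
t=3: a0@(3,3):B a1@(3,2):B a2@(2,2):B a3@(4,4):B a4@(1,3):B a5@(0,3):B a6@(0,0):A a7@(0,4):B
t=4: a0@(3,3):B a1@(3,2):B a2@(2,2):B a3@(4,4):B a4@(1,3):B a5@(0,3):B a6@(0,1):A a7@(0,4):B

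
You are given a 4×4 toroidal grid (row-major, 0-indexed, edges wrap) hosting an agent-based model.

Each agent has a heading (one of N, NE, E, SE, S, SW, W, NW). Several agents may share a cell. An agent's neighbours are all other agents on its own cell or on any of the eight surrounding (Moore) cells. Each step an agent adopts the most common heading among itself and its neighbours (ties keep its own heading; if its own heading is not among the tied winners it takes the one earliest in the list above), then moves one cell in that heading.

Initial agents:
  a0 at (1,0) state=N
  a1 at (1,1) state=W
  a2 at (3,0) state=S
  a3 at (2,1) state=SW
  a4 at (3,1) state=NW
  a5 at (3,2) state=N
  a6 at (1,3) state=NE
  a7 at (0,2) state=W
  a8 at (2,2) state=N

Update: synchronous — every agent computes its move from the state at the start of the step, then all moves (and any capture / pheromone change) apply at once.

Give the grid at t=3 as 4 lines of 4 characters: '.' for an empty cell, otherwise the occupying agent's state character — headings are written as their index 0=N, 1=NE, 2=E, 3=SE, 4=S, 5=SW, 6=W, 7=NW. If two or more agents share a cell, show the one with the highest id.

.00.
....
00.0
000.

t=1: a0@(0,0):N a1@(1,0):W a2@(0,0):S a3@(1,1):N a4@(2,1):N a5@(2,2):N a6@(0,3):N a7@(0,1):W a8@(1,2):N
t=2: a0@(3,0):N a1@(0,0):N a2@(3,0):N a3@(0,1):N a4@(1,1):N a5@(1,2):N a6@(3,3):N a7@(3,1):N a8@(0,2):N
t=3: a0@(2,0):N a1@(3,0):N a2@(2,0):N a3@(3,1):N a4@(0,1):N a5@(0,2):N a6@(2,3):N a7@(2,1):N a8@(3,2):N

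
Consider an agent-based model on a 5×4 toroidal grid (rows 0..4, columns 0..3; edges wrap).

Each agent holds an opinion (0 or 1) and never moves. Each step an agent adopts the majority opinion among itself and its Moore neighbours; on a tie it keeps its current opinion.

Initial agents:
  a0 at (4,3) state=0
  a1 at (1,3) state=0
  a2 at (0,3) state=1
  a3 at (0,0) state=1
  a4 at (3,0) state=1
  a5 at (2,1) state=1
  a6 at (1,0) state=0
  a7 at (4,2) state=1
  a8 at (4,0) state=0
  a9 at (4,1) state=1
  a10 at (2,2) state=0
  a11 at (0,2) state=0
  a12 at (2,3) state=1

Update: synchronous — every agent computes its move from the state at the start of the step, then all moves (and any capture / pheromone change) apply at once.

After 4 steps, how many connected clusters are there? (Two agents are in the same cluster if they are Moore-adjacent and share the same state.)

2

t=1: a0@(4,3):1 a1@(1,3):0 a2@(0,3):0 a3@(0,0):0 a4@(3,0):1 a5@(2,1):1 a6@(1,0):1 a7@(4,2):1 a8@(4,0):1 a9@(4,1):1 a10@(2,2):0 a11@(0,2):0 a12@(2,3):0
t=2: a0@(4,3):1 a1@(1,3):0 a2@(0,3):0 a3@(0,0):1 a4@(3,0):1 a5@(2,1):1 a6@(1,0):0 a7@(4,2):1 a8@(4,0):1 a9@(4,1):1 a10@(2,2):0 a11@(0,2):0 a12@(2,3):0
t=3: (unchanged — steady state)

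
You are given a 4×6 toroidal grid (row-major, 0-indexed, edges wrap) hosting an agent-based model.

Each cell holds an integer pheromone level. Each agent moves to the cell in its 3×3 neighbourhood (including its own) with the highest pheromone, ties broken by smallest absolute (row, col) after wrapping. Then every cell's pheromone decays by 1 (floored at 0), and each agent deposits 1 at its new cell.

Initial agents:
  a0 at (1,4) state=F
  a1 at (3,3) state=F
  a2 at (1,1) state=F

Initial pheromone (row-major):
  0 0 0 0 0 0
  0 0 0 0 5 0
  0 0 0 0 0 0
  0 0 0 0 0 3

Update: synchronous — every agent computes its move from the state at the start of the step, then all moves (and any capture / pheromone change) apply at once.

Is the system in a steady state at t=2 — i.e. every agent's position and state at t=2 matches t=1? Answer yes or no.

no

t=1: a0@(1,4) a1@(0,2) a2@(0,0) | pheromone: 1 0 1 0 0 0 / 0 0 0 0 5 0 / 0 0 0 0 0 0 / 0 0 0 0 0 2
t=2: a0@(1,4) a1@(0,2) a2@(3,5) | pheromone: 0 0 1 0 0 0 / 0 0 0 0 5 0 / 0 0 0 0 0 0 / 0 0 0 0 0 2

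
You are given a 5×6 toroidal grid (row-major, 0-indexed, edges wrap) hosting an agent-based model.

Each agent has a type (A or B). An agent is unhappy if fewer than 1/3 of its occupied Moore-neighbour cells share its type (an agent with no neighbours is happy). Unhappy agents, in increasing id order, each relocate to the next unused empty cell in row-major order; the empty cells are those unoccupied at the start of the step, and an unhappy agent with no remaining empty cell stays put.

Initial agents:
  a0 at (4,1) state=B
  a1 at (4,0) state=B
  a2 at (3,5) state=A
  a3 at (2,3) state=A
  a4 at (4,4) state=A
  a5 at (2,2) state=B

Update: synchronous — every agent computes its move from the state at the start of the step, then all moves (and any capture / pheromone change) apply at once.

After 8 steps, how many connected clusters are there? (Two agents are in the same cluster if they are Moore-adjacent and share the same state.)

3

t=1: a0@(4,1):B a1@(4,0):B a2@(3,5):A a3@(0,0):A a4@(4,4):A a5@(0,1):B
t=2: a0@(4,1):B a1@(4,0):B a2@(3,5):A a3@(0,2):A a4@(4,4):A a5@(0,1):B
t=3: a0@(4,1):B a1@(4,0):B a2@(3,5):A a3@(0,0):A a4@(4,4):A a5@(0,1):B
t=4: a0@(4,1):B a1@(4,0):B a2@(3,5):A a3@(0,2):A a4@(4,4):A a5@(0,1):B
t=5: a0@(4,1):B a1@(4,0):B a2@(3,5):A a3@(0,0):A a4@(4,4):A a5@(0,1):B
t=6: a0@(4,1):B a1@(4,0):B a2@(3,5):A a3@(0,2):A a4@(4,4):A a5@(0,1):B
t=7: a0@(4,1):B a1@(4,0):B a2@(3,5):A a3@(0,0):A a4@(4,4):A a5@(0,1):B
t=8: a0@(4,1):B a1@(4,0):B a2@(3,5):A a3@(0,2):A a4@(4,4):A a5@(0,1):B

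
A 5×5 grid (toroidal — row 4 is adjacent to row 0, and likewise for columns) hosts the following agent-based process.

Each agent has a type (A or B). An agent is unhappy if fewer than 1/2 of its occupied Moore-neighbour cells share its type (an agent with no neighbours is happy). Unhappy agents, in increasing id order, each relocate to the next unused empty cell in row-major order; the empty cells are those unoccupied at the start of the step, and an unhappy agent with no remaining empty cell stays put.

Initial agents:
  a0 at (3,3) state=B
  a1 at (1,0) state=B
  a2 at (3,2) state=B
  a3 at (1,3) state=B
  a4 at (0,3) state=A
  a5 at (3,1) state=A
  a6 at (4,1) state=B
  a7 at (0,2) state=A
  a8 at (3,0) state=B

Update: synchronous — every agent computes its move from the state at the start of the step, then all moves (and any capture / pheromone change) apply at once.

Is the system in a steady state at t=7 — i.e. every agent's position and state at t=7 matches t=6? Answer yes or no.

t=1: a0@(3,3):B a1@(1,0):B a2@(3,2):B a3@(0,0):B a4@(0,3):A a5@(0,1):A a6@(4,1):B a7@(0,4):A a8@(3,0):B
t=2: a0@(3,3):B a1@(0,2):B a2@(3,2):B a3@(0,0):B a4@(0,3):A a5@(1,1):A a6@(4,1):B a7@(1,2):A a8@(3,0):B
t=3: a0@(3,3):B a1@(0,1):B a2@(3,2):B a3@(0,0):B a4@(0,3):A a5@(0,4):A a6@(4,1):B a7@(1,2):A a8@(3,0):B
t=4: (unchanged — steady state)

yes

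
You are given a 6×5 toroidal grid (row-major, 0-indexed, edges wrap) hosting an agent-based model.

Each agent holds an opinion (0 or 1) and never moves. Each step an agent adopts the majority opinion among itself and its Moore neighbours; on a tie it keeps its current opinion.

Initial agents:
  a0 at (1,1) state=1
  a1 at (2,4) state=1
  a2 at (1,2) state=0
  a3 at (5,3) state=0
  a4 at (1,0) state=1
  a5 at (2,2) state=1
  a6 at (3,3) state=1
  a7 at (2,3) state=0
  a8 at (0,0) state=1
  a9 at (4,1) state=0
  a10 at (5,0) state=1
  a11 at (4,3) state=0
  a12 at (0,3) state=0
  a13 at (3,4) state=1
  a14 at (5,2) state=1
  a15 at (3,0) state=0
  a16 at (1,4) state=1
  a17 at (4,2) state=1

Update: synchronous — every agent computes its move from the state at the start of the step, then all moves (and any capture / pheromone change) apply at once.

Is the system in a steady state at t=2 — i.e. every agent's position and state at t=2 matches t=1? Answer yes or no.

no

t=1: a0@(1,1):1 a1@(2,4):1 a2@(1,2):0 a3@(5,3):0 a4@(1,0):1 a5@(2,2):1 a6@(3,3):1 a7@(2,3):1 a8@(0,0):1 a9@(4,1):1 a10@(5,0):1 a11@(4,3):1 a12@(0,3):0 a13@(3,4):1 a14@(5,2):0 a15@(3,0):0 a16@(1,4):1 a17@(4,2):1
t=2: a0@(1,1):1 a1@(2,4):1 a2@(1,2):1 a3@(5,3):0 a4@(1,0):1 a5@(2,2):1 a6@(3,3):1 a7@(2,3):1 a8@(0,0):1 a9@(4,1):1 a10@(5,0):1 a11@(4,3):1 a12@(0,3):0 a13@(3,4):1 a14@(5,2):0 a15@(3,0):1 a16@(1,4):1 a17@(4,2):1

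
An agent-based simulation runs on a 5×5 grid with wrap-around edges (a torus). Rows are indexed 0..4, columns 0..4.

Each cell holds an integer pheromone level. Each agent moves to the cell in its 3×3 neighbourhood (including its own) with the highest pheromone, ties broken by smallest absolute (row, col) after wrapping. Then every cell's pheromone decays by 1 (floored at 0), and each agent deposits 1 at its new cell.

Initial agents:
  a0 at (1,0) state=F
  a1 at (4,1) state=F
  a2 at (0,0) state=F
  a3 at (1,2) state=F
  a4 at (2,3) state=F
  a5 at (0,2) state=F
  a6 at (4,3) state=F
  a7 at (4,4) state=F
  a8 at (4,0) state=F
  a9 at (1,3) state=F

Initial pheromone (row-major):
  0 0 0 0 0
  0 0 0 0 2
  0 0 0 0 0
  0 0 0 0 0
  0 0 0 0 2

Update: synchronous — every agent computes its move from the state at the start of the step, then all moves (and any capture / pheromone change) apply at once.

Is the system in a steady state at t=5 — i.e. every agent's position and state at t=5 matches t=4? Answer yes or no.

t=1: a0@(1,4) a1@(0,0) a2@(1,4) a3@(0,1) a4@(1,4) a5@(0,1) a6@(4,4) a7@(4,4) a8@(4,4) a9@(1,4) | pheromone: 1 2 0 0 0 / 0 0 0 0 5 / 0 0 0 0 0 / 0 0 0 0 0 / 0 0 0 0 4
t=2: a0@(1,4) a1@(1,4) a2@(1,4) a3@(0,1) a4@(1,4) a5@(0,1) a6@(4,4) a7@(4,4) a8@(4,4) a9@(1,4) | pheromone: 0 3 0 0 0 / 0 0 0 0 9 / 0 0 0 0 0 / 0 0 0 0 0 / 0 0 0 0 6
t=3: a0@(1,4) a1@(1,4) a2@(1,4) a3@(0,1) a4@(1,4) a5@(0,1) a6@(4,4) a7@(4,4) a8@(4,4) a9@(1,4) | pheromone: 0 4 0 0 0 / 0 0 0 0 13 / 0 0 0 0 0 / 0 0 0 0 0 / 0 0 0 0 8
t=4: a0@(1,4) a1@(1,4) a2@(1,4) a3@(0,1) a4@(1,4) a5@(0,1) a6@(4,4) a7@(4,4) a8@(4,4) a9@(1,4) | pheromone: 0 5 0 0 0 / 0 0 0 0 17 / 0 0 0 0 0 / 0 0 0 0 0 / 0 0 0 0 10
t=5: a0@(1,4) a1@(1,4) a2@(1,4) a3@(0,1) a4@(1,4) a5@(0,1) a6@(4,4) a7@(4,4) a8@(4,4) a9@(1,4) | pheromone: 0 6 0 0 0 / 0 0 0 0 21 / 0 0 0 0 0 / 0 0 0 0 0 / 0 0 0 0 12

yes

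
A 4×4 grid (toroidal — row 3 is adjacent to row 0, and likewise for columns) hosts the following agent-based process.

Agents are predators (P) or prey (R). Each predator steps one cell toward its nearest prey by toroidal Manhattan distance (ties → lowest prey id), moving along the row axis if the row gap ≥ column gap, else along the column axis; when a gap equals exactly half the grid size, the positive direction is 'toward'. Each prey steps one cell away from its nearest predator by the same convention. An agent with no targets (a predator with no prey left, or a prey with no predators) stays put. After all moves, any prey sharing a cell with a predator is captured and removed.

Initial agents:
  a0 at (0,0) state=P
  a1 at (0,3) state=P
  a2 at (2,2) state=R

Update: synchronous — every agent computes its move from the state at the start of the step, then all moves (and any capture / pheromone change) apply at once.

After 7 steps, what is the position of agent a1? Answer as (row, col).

(1, 2)

t=1: a0@(1,0):P a1@(1,3):P a2@(1,2):R
t=2: a0@(1,1):P a1@(1,2):P
t=3: (unchanged — steady state)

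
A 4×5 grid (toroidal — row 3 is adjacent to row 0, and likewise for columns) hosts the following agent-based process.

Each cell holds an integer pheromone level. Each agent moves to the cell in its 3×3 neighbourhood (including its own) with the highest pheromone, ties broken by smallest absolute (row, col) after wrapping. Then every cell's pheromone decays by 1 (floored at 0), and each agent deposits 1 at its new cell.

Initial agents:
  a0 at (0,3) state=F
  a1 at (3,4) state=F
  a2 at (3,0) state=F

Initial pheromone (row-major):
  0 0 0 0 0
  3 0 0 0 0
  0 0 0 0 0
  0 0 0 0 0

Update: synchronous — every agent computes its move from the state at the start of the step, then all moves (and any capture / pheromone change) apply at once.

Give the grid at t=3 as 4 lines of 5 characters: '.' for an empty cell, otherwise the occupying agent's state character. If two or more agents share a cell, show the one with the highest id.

F.F..
.....
.....
.....

t=1: a0@(0,2) a1@(0,0) a2@(0,0) | pheromone: 2 0 1 0 0 / 2 0 0 0 0 / 0 0 0 0 0 / 0 0 0 0 0
t=2: a0@(0,2) a1@(0,0) a2@(0,0) | pheromone: 3 0 1 0 0 / 1 0 0 0 0 / 0 0 0 0 0 / 0 0 0 0 0
t=3: a0@(0,2) a1@(0,0) a2@(0,0) | pheromone: 4 0 1 0 0 / 0 0 0 0 0 / 0 0 0 0 0 / 0 0 0 0 0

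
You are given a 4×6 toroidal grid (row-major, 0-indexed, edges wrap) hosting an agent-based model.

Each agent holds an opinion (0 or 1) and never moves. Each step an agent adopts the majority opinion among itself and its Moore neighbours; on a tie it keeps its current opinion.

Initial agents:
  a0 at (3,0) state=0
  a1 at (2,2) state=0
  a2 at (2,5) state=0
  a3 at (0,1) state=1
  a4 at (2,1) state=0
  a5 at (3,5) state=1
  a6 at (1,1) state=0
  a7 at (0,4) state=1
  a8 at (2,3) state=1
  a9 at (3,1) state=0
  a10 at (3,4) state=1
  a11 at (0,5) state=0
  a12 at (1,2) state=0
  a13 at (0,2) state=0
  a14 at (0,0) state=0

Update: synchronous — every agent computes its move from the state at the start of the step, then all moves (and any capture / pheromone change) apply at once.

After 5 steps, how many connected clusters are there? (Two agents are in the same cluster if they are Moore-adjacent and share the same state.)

t=1: a0@(3,0):0 a1@(2,2):0 a2@(2,5):0 a3@(0,1):0 a4@(2,1):0 a5@(3,5):0 a6@(1,1):0 a7@(0,4):1 a8@(2,3):1 a9@(3,1):0 a10@(3,4):1 a11@(0,5):0 a12@(1,2):0 a13@(0,2):0 a14@(0,0):0
t=2: (unchanged — steady state)

2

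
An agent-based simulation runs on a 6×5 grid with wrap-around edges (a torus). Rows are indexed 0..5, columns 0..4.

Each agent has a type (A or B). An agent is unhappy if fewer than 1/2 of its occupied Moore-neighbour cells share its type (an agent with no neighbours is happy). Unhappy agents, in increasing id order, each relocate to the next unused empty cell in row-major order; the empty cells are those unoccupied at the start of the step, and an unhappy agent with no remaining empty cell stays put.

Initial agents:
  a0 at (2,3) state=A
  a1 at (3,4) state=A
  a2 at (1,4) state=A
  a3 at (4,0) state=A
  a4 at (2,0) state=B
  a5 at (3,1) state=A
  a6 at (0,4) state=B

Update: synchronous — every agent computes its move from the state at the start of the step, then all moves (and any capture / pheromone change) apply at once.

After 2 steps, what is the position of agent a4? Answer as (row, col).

t=1: a0@(2,3):A a1@(3,4):A a2@(0,0):A a3@(4,0):A a4@(0,1):B a5@(3,1):A a6@(0,2):B
t=2: a0@(2,3):A a1@(3,4):A a2@(0,3):A a3@(4,0):A a4@(0,1):B a5@(3,1):A a6@(0,2):B

(0, 1)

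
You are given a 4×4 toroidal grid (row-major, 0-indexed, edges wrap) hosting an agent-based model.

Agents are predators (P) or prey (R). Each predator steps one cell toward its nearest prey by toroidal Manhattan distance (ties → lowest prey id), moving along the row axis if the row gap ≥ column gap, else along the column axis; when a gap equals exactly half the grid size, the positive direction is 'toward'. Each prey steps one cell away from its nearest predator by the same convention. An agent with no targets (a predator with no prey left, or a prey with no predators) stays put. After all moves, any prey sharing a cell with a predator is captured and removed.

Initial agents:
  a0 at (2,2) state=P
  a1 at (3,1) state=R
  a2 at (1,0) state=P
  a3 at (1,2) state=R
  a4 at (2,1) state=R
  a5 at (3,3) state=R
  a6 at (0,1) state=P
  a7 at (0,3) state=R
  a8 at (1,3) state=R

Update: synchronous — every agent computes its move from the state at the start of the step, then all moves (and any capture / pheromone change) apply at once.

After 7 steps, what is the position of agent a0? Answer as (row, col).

t=1: a0@(1,2):P a1@(2,1):R a2@(1,3):P a3@(0,2):R a4@(2,0):R a5@(0,3):R a6@(3,1):P a7@(3,3):R
t=2: a0@(0,2):P a1@(1,1):R a2@(0,3):P a3@(3,2):R a4@(3,0):R a5@(3,3):R a6@(2,1):P a7@(2,3):R
t=3: a0@(3,2):P a1@(0,1):R a2@(3,3):P a3@(2,2):R a4@(2,0):R a5@(2,3):R a6@(1,1):P a7@(1,3):R
t=4: a0@(2,2):P a1@(3,1):R a2@(2,3):P a3@(1,2):R a4@(1,0):R a5@(1,3):R a6@(0,1):P a7@(0,3):R
t=5: a0@(1,2):P a1@(2,1):R a2@(1,3):P a3@(0,2):R a4@(0,0):R a5@(0,3):R a6@(3,1):P a7@(3,3):R
t=6: a0@(0,2):P a1@(1,1):R a2@(0,3):P a3@(3,2):R a4@(3,0):R a5@(3,3):R a6@(2,1):P a7@(2,3):R
t=7: a0@(3,2):P a1@(0,1):R a2@(3,3):P a3@(2,2):R a4@(2,0):R a5@(2,3):R a6@(1,1):P a7@(1,3):R

(3, 2)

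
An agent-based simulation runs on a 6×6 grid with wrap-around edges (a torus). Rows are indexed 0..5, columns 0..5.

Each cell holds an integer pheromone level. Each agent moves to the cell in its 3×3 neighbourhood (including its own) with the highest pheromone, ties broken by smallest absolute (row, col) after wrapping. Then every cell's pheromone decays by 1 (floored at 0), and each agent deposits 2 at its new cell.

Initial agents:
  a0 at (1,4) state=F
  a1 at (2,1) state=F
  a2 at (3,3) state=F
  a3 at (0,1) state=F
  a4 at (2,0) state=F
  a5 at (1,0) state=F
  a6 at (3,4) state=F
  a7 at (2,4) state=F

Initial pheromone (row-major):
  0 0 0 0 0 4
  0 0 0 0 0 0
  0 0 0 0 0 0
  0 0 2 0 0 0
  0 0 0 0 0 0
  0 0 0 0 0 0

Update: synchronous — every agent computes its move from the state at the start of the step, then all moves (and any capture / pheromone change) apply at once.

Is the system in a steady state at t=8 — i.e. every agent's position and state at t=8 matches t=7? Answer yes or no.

yes

t=1: a0@(0,5) a1@(3,2) a2@(3,2) a3@(0,0) a4@(1,0) a5@(0,5) a6@(2,3) a7@(1,3) | pheromone: 2 0 0 0 0 7 / 2 0 0 2 0 0 / 0 0 0 2 0 0 / 0 0 5 0 0 0 / 0 0 0 0 0 0 / 0 0 0 0 0 0
t=2: a0@(0,5) a1@(3,2) a2@(3,2) a3@(0,5) a4@(0,5) a5@(0,5) a6@(3,2) a7@(1,3) | pheromone: 1 0 0 0 0 14 / 1 0 0 3 0 0 / 0 0 0 1 0 0 / 0 0 10 0 0 0 / 0 0 0 0 0 0 / 0 0 0 0 0 0
t=3: a0@(0,5) a1@(3,2) a2@(3,2) a3@(0,5) a4@(0,5) a5@(0,5) a6@(3,2) a7@(1,3) | pheromone: 0 0 0 0 0 21 / 0 0 0 4 0 0 / 0 0 0 0 0 0 / 0 0 15 0 0 0 / 0 0 0 0 0 0 / 0 0 0 0 0 0
t=4: a0@(0,5) a1@(3,2) a2@(3,2) a3@(0,5) a4@(0,5) a5@(0,5) a6@(3,2) a7@(1,3) | pheromone: 0 0 0 0 0 28 / 0 0 0 5 0 0 / 0 0 0 0 0 0 / 0 0 20 0 0 0 / 0 0 0 0 0 0 / 0 0 0 0 0 0
t=5: a0@(0,5) a1@(3,2) a2@(3,2) a3@(0,5) a4@(0,5) a5@(0,5) a6@(3,2) a7@(1,3) | pheromone: 0 0 0 0 0 35 / 0 0 0 6 0 0 / 0 0 0 0 0 0 / 0 0 25 0 0 0 / 0 0 0 0 0 0 / 0 0 0 0 0 0
t=6: a0@(0,5) a1@(3,2) a2@(3,2) a3@(0,5) a4@(0,5) a5@(0,5) a6@(3,2) a7@(1,3) | pheromone: 0 0 0 0 0 42 / 0 0 0 7 0 0 / 0 0 0 0 0 0 / 0 0 30 0 0 0 / 0 0 0 0 0 0 / 0 0 0 0 0 0
t=7: a0@(0,5) a1@(3,2) a2@(3,2) a3@(0,5) a4@(0,5) a5@(0,5) a6@(3,2) a7@(1,3) | pheromone: 0 0 0 0 0 49 / 0 0 0 8 0 0 / 0 0 0 0 0 0 / 0 0 35 0 0 0 / 0 0 0 0 0 0 / 0 0 0 0 0 0
t=8: a0@(0,5) a1@(3,2) a2@(3,2) a3@(0,5) a4@(0,5) a5@(0,5) a6@(3,2) a7@(1,3) | pheromone: 0 0 0 0 0 56 / 0 0 0 9 0 0 / 0 0 0 0 0 0 / 0 0 40 0 0 0 / 0 0 0 0 0 0 / 0 0 0 0 0 0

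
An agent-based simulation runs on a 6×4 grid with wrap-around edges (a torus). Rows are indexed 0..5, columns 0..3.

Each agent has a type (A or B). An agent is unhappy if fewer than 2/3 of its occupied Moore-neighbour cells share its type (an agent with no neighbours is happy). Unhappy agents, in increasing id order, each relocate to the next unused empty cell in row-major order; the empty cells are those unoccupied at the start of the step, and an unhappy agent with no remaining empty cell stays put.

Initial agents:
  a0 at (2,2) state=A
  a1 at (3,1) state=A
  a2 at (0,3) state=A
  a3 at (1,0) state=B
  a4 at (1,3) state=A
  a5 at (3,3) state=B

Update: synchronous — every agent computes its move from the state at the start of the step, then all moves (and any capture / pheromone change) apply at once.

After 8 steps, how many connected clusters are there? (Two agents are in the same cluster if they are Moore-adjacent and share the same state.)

2

t=1: a0@(2,2):A a1@(3,1):A a2@(0,0):A a3@(0,1):B a4@(1,3):A a5@(0,2):B
t=2: a0@(2,2):A a1@(3,1):A a2@(0,3):A a3@(1,0):B a4@(1,3):A a5@(1,1):B
t=3: a0@(2,2):A a1@(3,1):A a2@(0,0):A a3@(0,1):B a4@(1,3):A a5@(0,2):B
t=4: a0@(2,2):A a1@(3,1):A a2@(0,3):A a3@(1,0):B a4@(1,3):A a5@(1,1):B
t=5: a0@(2,2):A a1@(3,1):A a2@(0,0):A a3@(0,1):B a4@(1,3):A a5@(0,2):B
t=6: a0@(2,2):A a1@(3,1):A a2@(0,3):A a3@(1,0):B a4@(1,3):A a5@(1,1):B
t=7: a0@(2,2):A a1@(3,1):A a2@(0,0):A a3@(0,1):B a4@(1,3):A a5@(0,2):B
t=8: a0@(2,2):A a1@(3,1):A a2@(0,3):A a3@(1,0):B a4@(1,3):A a5@(1,1):B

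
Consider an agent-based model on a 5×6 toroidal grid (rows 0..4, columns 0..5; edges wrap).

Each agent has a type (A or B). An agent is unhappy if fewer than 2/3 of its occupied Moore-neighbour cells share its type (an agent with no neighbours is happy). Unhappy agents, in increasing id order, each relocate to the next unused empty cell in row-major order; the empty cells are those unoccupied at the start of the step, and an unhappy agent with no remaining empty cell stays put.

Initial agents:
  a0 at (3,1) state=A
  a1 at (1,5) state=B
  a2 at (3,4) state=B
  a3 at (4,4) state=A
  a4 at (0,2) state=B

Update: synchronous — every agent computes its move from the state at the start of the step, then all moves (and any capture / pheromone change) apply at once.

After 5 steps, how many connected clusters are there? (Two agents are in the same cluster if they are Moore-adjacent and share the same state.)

3

t=1: a0@(3,1):A a1@(1,5):B a2@(0,0):B a3@(0,1):A a4@(0,2):B
t=2: a0@(3,1):A a1@(1,5):B a2@(0,3):B a3@(0,4):A a4@(0,5):B
t=3: a0@(3,1):A a1@(0,0):B a2@(0,1):B a3@(0,2):A a4@(1,0):B
t=4: a0@(3,1):A a1@(0,0):B a2@(0,1):B a3@(0,3):A a4@(1,0):B
t=5: (unchanged — steady state)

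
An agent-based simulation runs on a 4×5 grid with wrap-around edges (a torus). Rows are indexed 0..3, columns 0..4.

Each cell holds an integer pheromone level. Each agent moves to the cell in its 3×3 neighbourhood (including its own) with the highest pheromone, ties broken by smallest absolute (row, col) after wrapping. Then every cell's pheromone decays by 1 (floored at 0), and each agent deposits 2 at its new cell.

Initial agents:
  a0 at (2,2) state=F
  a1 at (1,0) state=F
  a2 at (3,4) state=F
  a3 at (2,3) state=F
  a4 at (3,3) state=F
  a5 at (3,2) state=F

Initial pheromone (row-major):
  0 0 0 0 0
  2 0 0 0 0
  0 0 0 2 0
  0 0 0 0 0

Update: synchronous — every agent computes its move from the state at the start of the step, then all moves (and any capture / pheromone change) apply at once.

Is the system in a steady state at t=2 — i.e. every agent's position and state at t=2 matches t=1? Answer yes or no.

t=1: a0@(2,3) a1@(1,0) a2@(2,3) a3@(2,3) a4@(2,3) a5@(2,3) | pheromone: 0 0 0 0 0 / 3 0 0 0 0 / 0 0 0 11 0 / 0 0 0 0 0
t=2: a0@(2,3) a1@(1,0) a2@(2,3) a3@(2,3) a4@(2,3) a5@(2,3) | pheromone: 0 0 0 0 0 / 4 0 0 0 0 / 0 0 0 20 0 / 0 0 0 0 0

yes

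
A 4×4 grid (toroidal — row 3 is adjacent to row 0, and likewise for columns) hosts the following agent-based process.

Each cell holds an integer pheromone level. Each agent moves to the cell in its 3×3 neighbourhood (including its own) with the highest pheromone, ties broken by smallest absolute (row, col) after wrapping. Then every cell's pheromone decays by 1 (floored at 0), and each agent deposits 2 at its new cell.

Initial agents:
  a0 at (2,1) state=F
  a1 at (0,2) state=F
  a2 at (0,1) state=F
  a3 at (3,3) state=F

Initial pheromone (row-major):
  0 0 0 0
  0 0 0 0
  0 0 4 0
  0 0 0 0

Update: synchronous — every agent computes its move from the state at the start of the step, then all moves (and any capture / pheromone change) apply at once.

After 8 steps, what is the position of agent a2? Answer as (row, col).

t=1: a0@(2,2) a1@(0,1) a2@(0,0) a3@(2,2) | pheromone: 2 2 0 0 / 0 0 0 0 / 0 0 7 0 / 0 0 0 0
t=2: a0@(2,2) a1@(0,0) a2@(0,0) a3@(2,2) | pheromone: 5 1 0 0 / 0 0 0 0 / 0 0 10 0 / 0 0 0 0
t=3: a0@(2,2) a1@(0,0) a2@(0,0) a3@(2,2) | pheromone: 8 0 0 0 / 0 0 0 0 / 0 0 13 0 / 0 0 0 0
t=4: a0@(2,2) a1@(0,0) a2@(0,0) a3@(2,2) | pheromone: 11 0 0 0 / 0 0 0 0 / 0 0 16 0 / 0 0 0 0
t=5: a0@(2,2) a1@(0,0) a2@(0,0) a3@(2,2) | pheromone: 14 0 0 0 / 0 0 0 0 / 0 0 19 0 / 0 0 0 0
t=6: a0@(2,2) a1@(0,0) a2@(0,0) a3@(2,2) | pheromone: 17 0 0 0 / 0 0 0 0 / 0 0 22 0 / 0 0 0 0
t=7: a0@(2,2) a1@(0,0) a2@(0,0) a3@(2,2) | pheromone: 20 0 0 0 / 0 0 0 0 / 0 0 25 0 / 0 0 0 0
t=8: a0@(2,2) a1@(0,0) a2@(0,0) a3@(2,2) | pheromone: 23 0 0 0 / 0 0 0 0 / 0 0 28 0 / 0 0 0 0

(0, 0)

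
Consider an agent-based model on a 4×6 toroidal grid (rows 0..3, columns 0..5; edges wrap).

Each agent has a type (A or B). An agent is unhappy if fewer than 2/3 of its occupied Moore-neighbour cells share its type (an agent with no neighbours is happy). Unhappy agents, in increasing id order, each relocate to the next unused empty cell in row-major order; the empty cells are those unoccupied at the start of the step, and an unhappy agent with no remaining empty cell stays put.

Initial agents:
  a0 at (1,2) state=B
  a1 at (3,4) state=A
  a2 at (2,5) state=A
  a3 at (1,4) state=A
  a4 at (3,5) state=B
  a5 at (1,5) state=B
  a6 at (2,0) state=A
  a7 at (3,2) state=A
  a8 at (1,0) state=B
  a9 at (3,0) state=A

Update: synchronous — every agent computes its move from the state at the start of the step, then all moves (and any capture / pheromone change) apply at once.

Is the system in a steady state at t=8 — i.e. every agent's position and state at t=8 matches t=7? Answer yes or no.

t=1: a0@(1,2):B a1@(0,0):A a2@(0,1):A a3@(0,2):A a4@(0,3):B a5@(0,4):B a6@(0,5):A a7@(3,2):A a8@(1,1):B a9@(3,0):A
t=2: a0@(1,0):B a1@(0,0):A a2@(0,1):A a3@(1,3):A a4@(1,4):B a5@(1,5):B a6@(0,5):A a7@(3,2):A a8@(2,0):B a9@(3,0):A
t=3: a0@(0,2):B a1@(0,3):A a2@(0,1):A a3@(0,4):A a4@(1,1):B a5@(1,2):B a6@(2,1):A a7@(3,2):A a8@(2,0):B a9@(3,0):A
t=4: a0@(0,0):B a1@(0,5):A a2@(1,0):A a3@(0,4):A a4@(1,3):B a5@(1,4):B a6@(1,5):A a7@(3,2):A a8@(2,2):B a9@(3,0):A
t=5: a0@(0,1):B a1@(0,5):A a2@(1,0):A a3@(0,2):A a4@(1,3):B a5@(0,3):B a6@(1,1):A a7@(1,2):A a8@(2,0):B a9@(2,1):A
t=6: a0@(0,0):B a1@(0,5):A a2@(0,4):A a3@(1,4):A a4@(1,5):B a5@(2,2):B a6@(1,1):A a7@(2,3):A a8@(2,4):B a9@(2,1):A
t=7: a0@(0,1):B a1@(0,2):A a2@(0,4):A a3@(0,3):A a4@(1,0):B a5@(1,2):B a6@(1,3):A a7@(2,0):A a8@(2,5):B a9@(3,0):A
t=8: a0@(0,0):B a1@(0,5):A a2@(0,4):A a3@(0,3):A a4@(1,0):B a5@(1,1):B a6@(1,3):A a7@(1,4):A a8@(1,5):B a9@(2,1):A

no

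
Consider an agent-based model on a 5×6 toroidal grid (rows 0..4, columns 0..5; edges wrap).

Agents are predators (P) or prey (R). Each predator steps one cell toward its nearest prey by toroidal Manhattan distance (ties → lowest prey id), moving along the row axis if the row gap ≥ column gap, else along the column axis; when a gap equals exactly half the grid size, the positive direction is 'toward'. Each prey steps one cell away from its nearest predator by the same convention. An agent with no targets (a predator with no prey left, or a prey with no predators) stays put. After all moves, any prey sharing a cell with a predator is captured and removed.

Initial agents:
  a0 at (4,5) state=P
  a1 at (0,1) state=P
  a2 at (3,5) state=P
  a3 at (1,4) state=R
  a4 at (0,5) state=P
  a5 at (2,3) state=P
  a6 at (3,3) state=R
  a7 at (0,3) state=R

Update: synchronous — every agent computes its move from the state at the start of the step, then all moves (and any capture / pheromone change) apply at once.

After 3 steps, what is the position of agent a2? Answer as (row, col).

(1, 4)

t=1: a0@(0,5):P a1@(0,2):P a2@(3,4):P a3@(2,4):R a4@(1,5):P a5@(3,3):P a6@(4,3):R a7@(0,4):R
t=2: a0@(0,4):P a1@(4,2):P a2@(2,4):P a3@(1,4):R a4@(2,5):P a5@(4,3):P a6@(0,3):R a7@(0,3):R
t=3: a0@(1,4):P a1@(0,2):P a2@(1,4):P a3@(2,4):R a4@(1,5):P a5@(0,3):P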